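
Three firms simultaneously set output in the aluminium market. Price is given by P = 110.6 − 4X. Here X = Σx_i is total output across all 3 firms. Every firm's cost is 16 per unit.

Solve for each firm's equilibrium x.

5.9125

A representative firm's profit is π_i = x_i(110.6 − 4X) − 16x_i, with X = x_i + Σ_{j≠i} x_j.
First-order condition: 94.6 − 8x_i − 4Σ_{j≠i} x_j = 0.
In a symmetric equilibrium every firm chooses the same x, so Σ_{j≠i} x_j = 2x. The condition becomes 94.6 − 16x = 0, giving x = 94.6/16 = 5.9125.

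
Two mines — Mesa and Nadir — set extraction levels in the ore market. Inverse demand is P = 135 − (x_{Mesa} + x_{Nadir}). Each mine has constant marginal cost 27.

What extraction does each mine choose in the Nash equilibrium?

Mine Mesa's profit: π = x_{Mesa}(135 − (x_{Mesa} + x_{Nadir})) − 27x_{Mesa}.
∂π/∂x_{Mesa} = 108 − 2x_{Mesa} − x_{Nadir} = 0, so x_{Mesa} = 54 − 0.5x_{Nadir}.
The game is symmetric, so in equilibrium x_{Nadir} = x_{Mesa}: the reaction function gives 1.5x_{Mesa} = 54, hence x_{Mesa} = 36.

36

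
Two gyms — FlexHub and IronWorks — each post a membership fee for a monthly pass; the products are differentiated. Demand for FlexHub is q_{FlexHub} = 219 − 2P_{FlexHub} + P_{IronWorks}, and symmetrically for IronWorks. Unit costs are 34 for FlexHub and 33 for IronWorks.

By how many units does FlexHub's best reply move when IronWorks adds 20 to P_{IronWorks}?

FlexHub's profit: π = (P_{FlexHub} − 34)(219 − 2P_{FlexHub} + P_{IronWorks}).
∂π/∂P_{FlexHub} = 287 − 4P_{FlexHub} + P_{IronWorks} = 0 ⇒ P_{FlexHub} = 71.75 + 0.25P_{IronWorks}.
The reaction-function slope is 0.25, so a 20-unit rise in P_{IronWorks} moves P_{FlexHub} by 0.25 × 20 = 5. FlexHub's best response rises — the actions are strategic complements.

5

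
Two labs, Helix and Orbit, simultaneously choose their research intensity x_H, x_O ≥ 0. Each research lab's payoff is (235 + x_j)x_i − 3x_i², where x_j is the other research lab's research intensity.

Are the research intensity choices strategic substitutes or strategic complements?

strategic complements

Helix's payoff is (235 + x_O)x_H − 3x_H².
∂π/∂x_H = 235 + x_O − 6x_H = 0, so x_H = 235/6 + (1/6)x_O.
The best-response slope dx_H/dx_O = 1/6 > 0: the reaction function is upward-sloping, so the choices are strategic complements.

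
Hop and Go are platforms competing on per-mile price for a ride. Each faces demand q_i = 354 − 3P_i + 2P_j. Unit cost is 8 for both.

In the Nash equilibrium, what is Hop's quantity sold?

Hop's profit: π = (P_{Hop} − 8)(354 − 3P_{Hop} + 2P_{Go}).
∂π/∂P_{Hop} = 378 − 6P_{Hop} + 2P_{Go} = 0 ⇒ P_{Hop} = 63 + (1/3)P_{Go}.
Setting P_{Hop} = P_{Go} in the reaction function: P_{Hop} = 63 + (1/3)P_{Hop}, so P_{Hop} = 63 / (2/3) = 94.5.
q_{Hop} = 354 − 3·94.5 + 2·94.5 = 259.5.

259.5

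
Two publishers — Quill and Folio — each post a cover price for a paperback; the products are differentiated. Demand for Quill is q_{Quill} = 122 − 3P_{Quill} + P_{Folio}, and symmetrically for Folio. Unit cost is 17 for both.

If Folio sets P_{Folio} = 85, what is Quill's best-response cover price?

Quill's profit: π = (P_{Quill} − 17)(122 − 3P_{Quill} + P_{Folio}).
∂π/∂P_{Quill} = 173 − 6P_{Quill} + P_{Folio} = 0 ⇒ P_{Quill} = 173/6 + (1/6)P_{Folio}.
At P_{Folio} = 85: P_{Quill} = 173/6 + (1/6)·85 = 43.

43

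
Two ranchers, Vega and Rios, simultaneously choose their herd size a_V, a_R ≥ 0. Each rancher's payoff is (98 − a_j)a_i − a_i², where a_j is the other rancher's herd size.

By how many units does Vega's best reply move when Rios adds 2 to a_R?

Vega's payoff is (98 − a_R)a_V − a_V².
∂π/∂a_V = 98 − a_R − 2a_V = 0, so a_V = 49 − 0.5a_R.
The reaction-function slope is −0.5, so a 2-unit rise in a_R moves a_V by −0.5 × 2 = −1. Vega's best response falls — the actions are strategic substitutes.

-1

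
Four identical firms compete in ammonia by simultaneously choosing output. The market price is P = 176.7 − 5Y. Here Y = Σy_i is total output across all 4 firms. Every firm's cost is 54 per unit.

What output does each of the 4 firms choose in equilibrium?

A representative firm's profit is π_i = y_i(176.7 − 5Y) − 54y_i, with Y = y_i + Σ_{j≠i} y_j.
First-order condition: 122.7 − 10y_i − 5Σ_{j≠i} y_j = 0.
Imposing symmetry (y_j = y for all j) turns Σ_{j≠i} y_j into 3y, so 122.7 = 25y and y = 4.908.

4.908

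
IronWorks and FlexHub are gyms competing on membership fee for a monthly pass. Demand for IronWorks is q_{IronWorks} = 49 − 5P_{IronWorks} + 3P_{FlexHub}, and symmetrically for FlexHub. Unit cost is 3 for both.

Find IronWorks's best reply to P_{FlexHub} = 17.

IronWorks's profit: π = (P_{IronWorks} − 3)(49 − 5P_{IronWorks} + 3P_{FlexHub}).
∂π/∂P_{IronWorks} = 64 − 10P_{IronWorks} + 3P_{FlexHub} = 0 ⇒ P_{IronWorks} = 6.4 + 0.3P_{FlexHub}.
At P_{FlexHub} = 17: P_{IronWorks} = 6.4 + 0.3·17 = 11.5.

11.5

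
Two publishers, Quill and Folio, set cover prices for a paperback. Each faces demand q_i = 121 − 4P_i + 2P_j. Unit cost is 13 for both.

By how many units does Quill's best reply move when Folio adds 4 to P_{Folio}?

Quill's profit: π = (P_{Quill} − 13)(121 − 4P_{Quill} + 2P_{Folio}).
∂π/∂P_{Quill} = 173 − 8P_{Quill} + 2P_{Folio} = 0 ⇒ P_{Quill} = 21.625 + 0.25P_{Folio}.
The reaction-function slope is 0.25, so a 4-unit rise in P_{Folio} moves P_{Quill} by 0.25 × 4 = 1. Quill's best response rises — the actions are strategic complements.

1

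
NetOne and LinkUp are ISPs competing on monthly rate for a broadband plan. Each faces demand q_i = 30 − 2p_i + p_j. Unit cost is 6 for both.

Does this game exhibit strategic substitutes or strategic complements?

strategic complements

NetOne's profit: π = (p_{NetOne} − 6)(30 − 2p_{NetOne} + p_{LinkUp}).
∂π/∂p_{NetOne} = 42 − 4p_{NetOne} + p_{LinkUp} = 0 ⇒ p_{NetOne} = 10.5 + 0.25p_{LinkUp}.
The best-response slope dp_{NetOne}/dp_{LinkUp} = 0.25 > 0: the reaction function is upward-sloping, so the choices are strategic complements.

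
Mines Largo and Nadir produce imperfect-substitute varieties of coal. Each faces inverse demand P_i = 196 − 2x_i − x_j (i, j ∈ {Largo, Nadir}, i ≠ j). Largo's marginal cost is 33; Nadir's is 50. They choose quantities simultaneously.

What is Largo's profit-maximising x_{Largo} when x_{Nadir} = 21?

35.5

Mine Largo's profit: π = x_{Largo}(196 − 2x_{Largo} − x_{Nadir}) − 33x_{Largo}.
∂π/∂x_{Largo} = 163 − 4x_{Largo} − x_{Nadir} = 0 ⇒ x_{Largo} = 40.75 − 0.25x_{Nadir}.
At x_{Nadir} = 21: x_{Largo} = 40.75 − 0.25·21 = 35.5.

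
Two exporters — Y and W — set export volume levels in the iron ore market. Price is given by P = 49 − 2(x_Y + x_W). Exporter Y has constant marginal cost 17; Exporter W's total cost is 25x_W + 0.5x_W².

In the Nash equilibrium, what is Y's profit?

Exporter Y's profit: π = x_Y(49 − 2(x_Y + x_W)) − 17x_Y.
∂π/∂x_Y = 32 − 4x_Y − 2x_W = 0, so x_Y = 8 − 0.5x_W.
For W: ∂π/∂x_W = 24 − 5x_W − 2x_Y = 0 ⇒ x_W = 4.8 − 0.4x_Y.
Solving the two reaction functions simultaneously: (1 − (−0.5)(−0.4))x_Y = 8 − 0.5·4.8, so 0.8x_Y = 5.6 and x_Y = 7.
Then x_W = 4.8 − 0.4·7 = 2.
Price P = 49 − 2·9 = 31.
Y's profit: (31 − 17)·7 = 98.

98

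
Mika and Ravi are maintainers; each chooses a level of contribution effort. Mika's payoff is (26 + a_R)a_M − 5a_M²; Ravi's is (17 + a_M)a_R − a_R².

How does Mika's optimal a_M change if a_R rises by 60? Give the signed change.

6

Expanding Mika's payoff: 26a_M + a_Ra_M − 5a_M².
∂π/∂a_M = 26 + a_R − 10a_M = 0, so a_M = 2.6 + 0.1a_R.
The reaction-function slope is 0.1, so a 60-unit rise in a_R moves a_M by 0.1 × 60 = 6. Mika's best response rises — the actions are strategic complements.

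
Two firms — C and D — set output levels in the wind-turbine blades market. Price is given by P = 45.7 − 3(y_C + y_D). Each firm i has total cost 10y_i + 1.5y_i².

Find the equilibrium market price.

Firm C's profit: π = y_C(45.7 − 3(y_C + y_D)) − 10y_C − 1.5y_C².
∂π/∂y_C = 35.7 − 9y_C − 3y_D = 0, so y_C = 119/30 − (1/3)y_D.
Setting y_C = y_D in the reaction function: y_C = 119/30 − (1/3)y_C, so y_C = (119/30) / (4/3) = 2.975.
Equilibrium price: P = 45.7 − 3·5.95 = 27.85.

27.85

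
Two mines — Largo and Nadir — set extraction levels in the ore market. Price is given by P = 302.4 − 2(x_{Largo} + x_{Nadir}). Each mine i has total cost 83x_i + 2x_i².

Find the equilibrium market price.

214.64

Mine Largo's profit: π = x_{Largo}(302.4 − 2(x_{Largo} + x_{Nadir})) − 83x_{Largo} − 2x_{Largo}².
∂π/∂x_{Largo} = 219.4 − 8x_{Largo} − 2x_{Nadir} = 0, so x_{Largo} = 27.425 − 0.25x_{Nadir}.
By symmetry x_{Nadir} = x_{Largo}; substituting into the reaction function, 1.25x_{Largo} = 27.425 and x_{Largo} = 21.94.
Equilibrium price: P = 302.4 − 2·43.88 = 214.64.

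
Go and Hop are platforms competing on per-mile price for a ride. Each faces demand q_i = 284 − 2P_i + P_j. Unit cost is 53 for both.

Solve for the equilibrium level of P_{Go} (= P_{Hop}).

130

Go's profit: π = (P_{Go} − 53)(284 − 2P_{Go} + P_{Hop}).
∂π/∂P_{Go} = 390 − 4P_{Go} + P_{Hop} = 0 ⇒ P_{Go} = 97.5 + 0.25P_{Hop}.
The game is symmetric, so in equilibrium P_{Hop} = P_{Go}: the reaction function gives 0.75P_{Go} = 97.5, hence P_{Go} = 130.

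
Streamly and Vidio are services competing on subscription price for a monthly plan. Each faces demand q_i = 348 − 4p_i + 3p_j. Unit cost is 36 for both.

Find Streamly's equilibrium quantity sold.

249.6

Streamly's profit: π = (p_{Streamly} − 36)(348 − 4p_{Streamly} + 3p_{Vidio}).
∂π/∂p_{Streamly} = 492 − 8p_{Streamly} + 3p_{Vidio} = 0 ⇒ p_{Streamly} = 61.5 + 0.375p_{Vidio}.
Setting p_{Streamly} = p_{Vidio} in the reaction function: p_{Streamly} = 61.5 + 0.375p_{Streamly}, so p_{Streamly} = 61.5 / 0.625 = 98.4.
q_{Streamly} = 348 − 4·98.4 + 3·98.4 = 249.6.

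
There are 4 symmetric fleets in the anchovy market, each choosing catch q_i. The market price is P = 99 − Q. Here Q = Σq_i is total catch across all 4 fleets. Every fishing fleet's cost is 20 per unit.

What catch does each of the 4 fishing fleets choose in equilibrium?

A representative fishing fleet's profit is π_i = q_i(99 − Q) − 20q_i, with Q = q_i + Σ_{j≠i} q_j.
First-order condition: 79 − 2q_i − Σ_{j≠i} q_j = 0.
In a symmetric equilibrium every fishing fleet chooses the same q, so Σ_{j≠i} q_j = 3q. The condition becomes 79 − 5q = 0, giving q = 79/5 = 15.8.

15.8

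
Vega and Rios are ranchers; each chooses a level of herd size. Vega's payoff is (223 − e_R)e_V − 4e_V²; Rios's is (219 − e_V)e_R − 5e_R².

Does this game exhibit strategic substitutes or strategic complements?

Expanding Vega's payoff: 223e_V − e_Re_V − 4e_V².
∂π/∂e_V = 223 − e_R − 8e_V = 0, so e_V = 27.875 − 0.125e_R.
The best-response slope de_V/de_R = −0.125 < 0: the reaction function is downward-sloping, so the choices are strategic substitutes.

strategic substitutes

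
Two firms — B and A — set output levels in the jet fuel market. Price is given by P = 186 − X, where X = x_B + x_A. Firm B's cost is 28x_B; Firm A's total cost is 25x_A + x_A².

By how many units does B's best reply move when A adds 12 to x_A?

-6

Firm B's profit: π = x_B(186 − (x_B + x_A)) − 28x_B.
∂π/∂x_B = 158 − 2x_B − x_A = 0, so x_B = 79 − 0.5x_A.
The reaction-function slope is −0.5, so a 12-unit rise in x_A moves x_B by −0.5 × 12 = −6. B's best response falls — the actions are strategic substitutes.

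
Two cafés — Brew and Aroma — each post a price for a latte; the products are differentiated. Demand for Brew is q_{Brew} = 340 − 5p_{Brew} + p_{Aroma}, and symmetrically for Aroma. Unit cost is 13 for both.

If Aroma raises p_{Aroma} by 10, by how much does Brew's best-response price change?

1

Brew's profit: π = (p_{Brew} − 13)(340 − 5p_{Brew} + p_{Aroma}).
∂π/∂p_{Brew} = 405 − 10p_{Brew} + p_{Aroma} = 0 ⇒ p_{Brew} = 40.5 + 0.1p_{Aroma}.
The reaction-function slope is 0.1, so a 10-unit rise in p_{Aroma} moves p_{Brew} by 0.1 × 10 = 1. Brew's best response rises — the actions are strategic complements.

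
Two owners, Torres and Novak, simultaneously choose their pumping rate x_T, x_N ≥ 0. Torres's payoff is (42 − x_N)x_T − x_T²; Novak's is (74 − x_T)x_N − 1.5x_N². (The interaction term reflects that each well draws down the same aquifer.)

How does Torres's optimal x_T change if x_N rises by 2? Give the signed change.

-1

Expanding Torres's payoff: 42x_T − x_Nx_T − x_T².
∂π/∂x_T = 42 − x_N − 2x_T = 0, so x_T = 21 − 0.5x_N.
The reaction-function slope is −0.5, so a 2-unit rise in x_N moves x_T by −0.5 × 2 = −1. Torres's best response falls — the actions are strategic substitutes.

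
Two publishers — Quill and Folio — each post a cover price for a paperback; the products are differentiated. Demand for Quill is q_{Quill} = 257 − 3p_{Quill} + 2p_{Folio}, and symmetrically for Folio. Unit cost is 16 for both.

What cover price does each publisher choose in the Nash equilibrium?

Quill's profit: π = (p_{Quill} − 16)(257 − 3p_{Quill} + 2p_{Folio}).
∂π/∂p_{Quill} = 305 − 6p_{Quill} + 2p_{Folio} = 0 ⇒ p_{Quill} = 305/6 + (1/3)p_{Folio}.
The game is symmetric, so in equilibrium p_{Folio} = p_{Quill}: the reaction function gives (2/3)p_{Quill} = 305/6, hence p_{Quill} = 76.25.

76.25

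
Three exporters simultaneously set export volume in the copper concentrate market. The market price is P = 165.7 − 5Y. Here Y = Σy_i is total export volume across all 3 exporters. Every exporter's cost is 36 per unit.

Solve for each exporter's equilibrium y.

6.485

A representative exporter's profit is π_i = y_i(165.7 − 5Y) − 36y_i, with Y = y_i + Σ_{j≠i} y_j.
First-order condition: 129.7 − 10y_i − 5Σ_{j≠i} y_j = 0.
Imposing symmetry (y_j = y for all j) turns Σ_{j≠i} y_j into 2y, so 129.7 = 20y and y = 6.485.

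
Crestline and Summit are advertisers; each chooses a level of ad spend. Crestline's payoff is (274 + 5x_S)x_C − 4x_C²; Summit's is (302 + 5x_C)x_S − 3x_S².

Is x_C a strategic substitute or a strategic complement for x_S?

strategic complements

Expanding Crestline's payoff: 274x_C + 5x_Sx_C − 4x_C².
∂π/∂x_C = 274 + 5x_S − 8x_C = 0, so x_C = 34.25 + 0.625x_S.
The best-response slope dx_C/dx_S = 0.625 > 0: the reaction function is upward-sloping, so the choices are strategic complements.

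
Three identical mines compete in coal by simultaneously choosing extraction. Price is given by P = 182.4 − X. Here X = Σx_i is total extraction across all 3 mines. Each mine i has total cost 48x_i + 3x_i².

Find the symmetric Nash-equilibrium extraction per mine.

13.44

A representative mine's profit is π_i = x_i(182.4 − X) − 48x_i − 3x_i², with X = x_i + Σ_{j≠i} x_j.
First-order condition: 134.4 − 8x_i − Σ_{j≠i} x_j = 0.
In a symmetric equilibrium every mine chooses the same x, so Σ_{j≠i} x_j = 2x. The condition becomes 134.4 − 10x = 0, giving x = 134.4/10 = 13.44.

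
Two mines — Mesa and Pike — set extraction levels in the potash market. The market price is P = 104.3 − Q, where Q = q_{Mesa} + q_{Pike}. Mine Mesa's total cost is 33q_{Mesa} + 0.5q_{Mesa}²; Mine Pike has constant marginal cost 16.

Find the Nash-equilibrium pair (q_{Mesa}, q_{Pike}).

Mine Mesa's profit: π = q_{Mesa}(104.3 − (q_{Mesa} + q_{Pike})) − 33q_{Mesa} − 0.5q_{Mesa}².
∂π/∂q_{Mesa} = 71.3 − 3q_{Mesa} − q_{Pike} = 0, so q_{Mesa} = 713/30 − (1/3)q_{Pike}.
For Pike: ∂π/∂q_{Pike} = 88.3 − 2q_{Pike} − q_{Mesa} = 0 ⇒ q_{Pike} = 44.15 − 0.5q_{Mesa}.
Plugging q_{Pike} into Mesa's best response: q_{Mesa} = 713/30 − (1/3)(44.15 − 0.5q_{Mesa}) ⇒ (5/6)q_{Mesa} = 9.05, so q_{Mesa} = 10.86.
Then q_{Pike} = 44.15 − 0.5·10.86 = 38.72.

10.86, 38.72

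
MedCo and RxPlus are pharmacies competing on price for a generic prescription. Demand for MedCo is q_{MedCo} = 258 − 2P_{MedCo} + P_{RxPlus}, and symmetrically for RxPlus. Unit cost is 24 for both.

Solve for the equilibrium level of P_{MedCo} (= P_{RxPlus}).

102

MedCo's profit: π = (P_{MedCo} − 24)(258 − 2P_{MedCo} + P_{RxPlus}).
∂π/∂P_{MedCo} = 306 − 4P_{MedCo} + P_{RxPlus} = 0 ⇒ P_{MedCo} = 76.5 + 0.25P_{RxPlus}.
By symmetry P_{RxPlus} = P_{MedCo}; substituting into the reaction function, 0.75P_{MedCo} = 76.5 and P_{MedCo} = 102.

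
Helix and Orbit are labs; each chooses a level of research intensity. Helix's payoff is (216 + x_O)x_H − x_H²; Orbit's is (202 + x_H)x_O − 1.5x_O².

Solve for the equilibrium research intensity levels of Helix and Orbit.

Expanding Helix's payoff: 216x_H + x_Ox_H − x_H².
∂π/∂x_H = 216 + x_O − 2x_H = 0, so x_H = 108 + 0.5x_O.
Likewise for Orbit: x_O = 202/3 + (1/3)x_H.
Substituting the second reaction function into the first: x_H = 108 + 0.5(202/3 + (1/3)x_H), which gives (5/6)x_H = 425/3 ⇒ x_H = 170.
Then x_O = 202/3 + (1/3)·170 = 124.

170, 124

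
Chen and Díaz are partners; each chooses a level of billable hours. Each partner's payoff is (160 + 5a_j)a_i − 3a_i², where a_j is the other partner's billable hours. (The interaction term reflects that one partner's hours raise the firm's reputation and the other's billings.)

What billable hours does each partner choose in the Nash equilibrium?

160

Chen's payoff is (160 + 5a_D)a_C − 3a_C².
∂π/∂a_C = 160 + 5a_D − 6a_C = 0, so a_C = 80/3 + (5/6)a_D.
The game is symmetric, so in equilibrium a_D = a_C: the reaction function gives (1/6)a_C = 80/3, hence a_C = 160.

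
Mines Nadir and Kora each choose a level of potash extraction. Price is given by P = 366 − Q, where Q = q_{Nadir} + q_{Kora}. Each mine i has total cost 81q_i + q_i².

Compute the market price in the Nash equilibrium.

252

Mine Nadir's profit: π = q_{Nadir}(366 − (q_{Nadir} + q_{Kora})) − 81q_{Nadir} − q_{Nadir}².
∂π/∂q_{Nadir} = 285 − 4q_{Nadir} − q_{Kora} = 0, so q_{Nadir} = 71.25 − 0.25q_{Kora}.
Setting q_{Nadir} = q_{Kora} in the reaction function: q_{Nadir} = 71.25 − 0.25q_{Nadir}, so q_{Nadir} = 71.25 / 1.25 = 57.
Equilibrium price: P = 366 − 114 = 252.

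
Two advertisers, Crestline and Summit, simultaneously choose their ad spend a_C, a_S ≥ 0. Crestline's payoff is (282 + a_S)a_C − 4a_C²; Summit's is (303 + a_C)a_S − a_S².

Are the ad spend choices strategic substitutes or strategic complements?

Expanding Crestline's payoff: 282a_C + a_Sa_C − 4a_C².
∂π/∂a_C = 282 + a_S − 8a_C = 0, so a_C = 35.25 + 0.125a_S.
The best-response slope da_C/da_S = 0.125 > 0: the reaction function is upward-sloping, so the choices are strategic complements.

strategic complements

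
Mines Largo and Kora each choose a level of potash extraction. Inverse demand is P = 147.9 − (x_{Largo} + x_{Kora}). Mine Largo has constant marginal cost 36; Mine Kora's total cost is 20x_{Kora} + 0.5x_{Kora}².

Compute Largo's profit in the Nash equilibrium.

1727.2336

Mine Largo's profit: π = x_{Largo}(147.9 − (x_{Largo} + x_{Kora})) − 36x_{Largo}.
∂π/∂x_{Largo} = 111.9 − 2x_{Largo} − x_{Kora} = 0, so x_{Largo} = 55.95 − 0.5x_{Kora}.
For Kora: ∂π/∂x_{Kora} = 127.9 − 3x_{Kora} − x_{Largo} = 0 ⇒ x_{Kora} = 1279/30 − (1/3)x_{Largo}.
Plugging x_{Kora} into Largo's best response: x_{Largo} = 55.95 − 0.5(1279/30 − (1/3)x_{Largo}) ⇒ (5/6)x_{Largo} = 1039/30, so x_{Largo} = 41.56.
Then x_{Kora} = 1279/30 − (1/3)·41.56 = 28.78.
Price P = 147.9 − 70.34 = 77.56.
Largo's profit: (77.56 − 36)·41.56 = 1727.2336.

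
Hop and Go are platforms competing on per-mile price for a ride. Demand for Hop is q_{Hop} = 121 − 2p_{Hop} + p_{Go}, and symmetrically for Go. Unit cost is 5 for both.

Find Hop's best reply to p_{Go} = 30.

40.25

Hop's profit: π = (p_{Hop} − 5)(121 − 2p_{Hop} + p_{Go}).
∂π/∂p_{Hop} = 131 − 4p_{Hop} + p_{Go} = 0 ⇒ p_{Hop} = 32.75 + 0.25p_{Go}.
At p_{Go} = 30: p_{Hop} = 32.75 + 0.25·30 = 40.25.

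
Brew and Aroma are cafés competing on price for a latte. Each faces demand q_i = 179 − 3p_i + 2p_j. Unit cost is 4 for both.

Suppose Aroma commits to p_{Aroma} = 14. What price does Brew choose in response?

Brew's profit: π = (p_{Brew} − 4)(179 − 3p_{Brew} + 2p_{Aroma}).
∂π/∂p_{Brew} = 191 − 6p_{Brew} + 2p_{Aroma} = 0 ⇒ p_{Brew} = 191/6 + (1/3)p_{Aroma}.
At p_{Aroma} = 14: p_{Brew} = 191/6 + (1/3)·14 = 36.5.

36.5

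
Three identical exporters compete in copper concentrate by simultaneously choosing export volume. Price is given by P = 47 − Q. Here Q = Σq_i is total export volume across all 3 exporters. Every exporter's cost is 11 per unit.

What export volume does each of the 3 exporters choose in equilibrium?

A representative exporter's profit is π_i = q_i(47 − Q) − 11q_i, with Q = q_i + Σ_{j≠i} q_j.
First-order condition: 36 − 2q_i − Σ_{j≠i} q_j = 0.
Imposing symmetry (q_j = q for all j) turns Σ_{j≠i} q_j into 2q, so 36 = 4q and q = 9.

9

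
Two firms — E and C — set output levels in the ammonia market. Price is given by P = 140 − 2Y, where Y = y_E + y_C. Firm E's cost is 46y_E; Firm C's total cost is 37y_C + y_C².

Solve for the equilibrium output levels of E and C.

17.9, 11.2

Firm E's profit: π = y_E(140 − 2(y_E + y_C)) − 46y_E.
∂π/∂y_E = 94 − 4y_E − 2y_C = 0, so y_E = 23.5 − 0.5y_C.
For C: ∂π/∂y_C = 103 − 6y_C − 2y_E = 0 ⇒ y_C = 103/6 − (1/3)y_E.
Substituting the second reaction function into the first: y_E = 23.5 − 0.5(103/6 − (1/3)y_E), which gives (5/6)y_E = 179/12 ⇒ y_E = 17.9.
Then y_C = 103/6 − (1/3)·17.9 = 11.2.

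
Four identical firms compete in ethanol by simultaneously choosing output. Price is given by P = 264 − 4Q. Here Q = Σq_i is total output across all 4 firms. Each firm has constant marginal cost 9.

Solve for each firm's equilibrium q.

12.75

A representative firm's profit is π_i = q_i(264 − 4Q) − 9q_i, with Q = q_i + Σ_{j≠i} q_j.
First-order condition: 255 − 8q_i − 4Σ_{j≠i} q_j = 0.
In a symmetric equilibrium every firm chooses the same q, so Σ_{j≠i} q_j = 3q. The condition becomes 255 − 20q = 0, giving q = 255/20 = 12.75.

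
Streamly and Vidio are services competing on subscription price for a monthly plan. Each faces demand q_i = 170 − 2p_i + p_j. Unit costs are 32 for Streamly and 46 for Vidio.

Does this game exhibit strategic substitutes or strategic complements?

strategic complements

Streamly's profit: π = (p_{Streamly} − 32)(170 − 2p_{Streamly} + p_{Vidio}).
∂π/∂p_{Streamly} = 234 − 4p_{Streamly} + p_{Vidio} = 0 ⇒ p_{Streamly} = 58.5 + 0.25p_{Vidio}.
The best-response slope dp_{Streamly}/dp_{Vidio} = 0.25 > 0: the reaction function is upward-sloping, so the choices are strategic complements.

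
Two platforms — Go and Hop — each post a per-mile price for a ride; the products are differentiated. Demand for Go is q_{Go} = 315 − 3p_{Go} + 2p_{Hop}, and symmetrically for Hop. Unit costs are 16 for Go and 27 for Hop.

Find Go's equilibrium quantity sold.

230.4375

Go's profit: π = (p_{Go} − 16)(315 − 3p_{Go} + 2p_{Hop}).
∂π/∂p_{Go} = 363 − 6p_{Go} + 2p_{Hop} = 0 ⇒ p_{Go} = 60.5 + (1/3)p_{Hop}.
Similarly p_{Hop} = 66 + (1/3)p_{Go}.
Solving the two reaction functions simultaneously: (1 − (1/3)(1/3))p_{Go} = 60.5 + (1/3)·66, so (8/9)p_{Go} = 82.5 and p_{Go} = 92.8125.
Then p_{Hop} = 66 + (1/3)·92.8125 = 96.9375.
q_{Go} = 315 − 3·92.8125 + 2·96.9375 = 230.4375.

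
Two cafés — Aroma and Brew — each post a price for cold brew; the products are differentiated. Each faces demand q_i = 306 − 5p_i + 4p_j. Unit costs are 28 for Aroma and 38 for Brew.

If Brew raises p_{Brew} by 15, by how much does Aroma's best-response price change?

6

Aroma's profit: π = (p_{Aroma} − 28)(306 − 5p_{Aroma} + 4p_{Brew}).
∂π/∂p_{Aroma} = 446 − 10p_{Aroma} + 4p_{Brew} = 0 ⇒ p_{Aroma} = 44.6 + 0.4p_{Brew}.
The reaction-function slope is 0.4, so a 15-unit rise in p_{Brew} moves p_{Aroma} by 0.4 × 15 = 6. Aroma's best response rises — the actions are strategic complements.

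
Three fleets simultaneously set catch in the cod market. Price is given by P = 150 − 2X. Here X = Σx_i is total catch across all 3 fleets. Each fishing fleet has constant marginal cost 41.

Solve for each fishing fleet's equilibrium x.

A representative fishing fleet's profit is π_i = x_i(150 − 2X) − 41x_i, with X = x_i + Σ_{j≠i} x_j.
First-order condition: 109 − 4x_i − 2Σ_{j≠i} x_j = 0.
With identical fishing fleets, set every x_j = x: then 109 − 4x − 4x = 0, i.e. x = 109/8 = 13.625.

13.625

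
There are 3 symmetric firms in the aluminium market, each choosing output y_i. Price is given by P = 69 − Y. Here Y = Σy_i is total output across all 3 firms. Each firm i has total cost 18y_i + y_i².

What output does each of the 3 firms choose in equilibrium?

8.5

A representative firm's profit is π_i = y_i(69 − Y) − 18y_i − y_i², with Y = y_i + Σ_{j≠i} y_j.
First-order condition: 51 − 4y_i − Σ_{j≠i} y_j = 0.
With identical firms, set every y_j = y: then 51 − 4y − 2y = 0, i.e. y = 51/6 = 8.5.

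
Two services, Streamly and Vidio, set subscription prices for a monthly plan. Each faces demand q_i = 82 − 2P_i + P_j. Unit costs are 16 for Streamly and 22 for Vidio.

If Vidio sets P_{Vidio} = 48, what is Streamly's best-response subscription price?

40.5

Streamly's profit: π = (P_{Streamly} − 16)(82 − 2P_{Streamly} + P_{Vidio}).
∂π/∂P_{Streamly} = 114 − 4P_{Streamly} + P_{Vidio} = 0 ⇒ P_{Streamly} = 28.5 + 0.25P_{Vidio}.
At P_{Vidio} = 48: P_{Streamly} = 28.5 + 0.25·48 = 40.5.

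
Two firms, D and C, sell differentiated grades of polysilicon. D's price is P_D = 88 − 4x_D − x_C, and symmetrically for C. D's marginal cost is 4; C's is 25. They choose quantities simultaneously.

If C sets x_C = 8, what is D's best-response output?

9.5

Firm D's profit: π = x_D(88 − 4x_D − x_C) − 4x_D.
∂π/∂x_D = 84 − 8x_D − x_C = 0 ⇒ x_D = 10.5 − 0.125x_C.
At x_C = 8: x_D = 10.5 − 0.125·8 = 9.5.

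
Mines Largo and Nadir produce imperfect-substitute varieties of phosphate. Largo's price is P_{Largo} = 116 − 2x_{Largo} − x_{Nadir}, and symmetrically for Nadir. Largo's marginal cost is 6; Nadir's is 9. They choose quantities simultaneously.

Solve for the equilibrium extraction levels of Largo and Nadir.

Mine Largo's profit: π = x_{Largo}(116 − 2x_{Largo} − x_{Nadir}) − 6x_{Largo}.
∂π/∂x_{Largo} = 110 − 4x_{Largo} − x_{Nadir} = 0 ⇒ x_{Largo} = 27.5 − 0.25x_{Nadir}.
Similarly x_{Nadir} = 26.75 − 0.25x_{Largo}.
Solving the two reaction functions simultaneously: (1 − (−0.25)(−0.25))x_{Largo} = 27.5 − 0.25·26.75, so 0.9375x_{Largo} = 20.8125 and x_{Largo} = 22.2.
Then x_{Nadir} = 26.75 − 0.25·22.2 = 21.2.

22.2, 21.2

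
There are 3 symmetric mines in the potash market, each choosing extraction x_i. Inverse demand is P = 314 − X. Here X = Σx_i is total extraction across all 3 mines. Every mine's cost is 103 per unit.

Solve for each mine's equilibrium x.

A representative mine's profit is π_i = x_i(314 − X) − 103x_i, with X = x_i + Σ_{j≠i} x_j.
First-order condition: 211 − 2x_i − Σ_{j≠i} x_j = 0.
In a symmetric equilibrium every mine chooses the same x, so Σ_{j≠i} x_j = 2x. The condition becomes 211 − 4x = 0, giving x = 211/4 = 52.75.

52.75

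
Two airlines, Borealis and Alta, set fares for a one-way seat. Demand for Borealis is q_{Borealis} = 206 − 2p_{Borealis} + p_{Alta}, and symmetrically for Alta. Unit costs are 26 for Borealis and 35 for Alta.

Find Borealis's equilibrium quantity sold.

122.4

Borealis's profit: π = (p_{Borealis} − 26)(206 − 2p_{Borealis} + p_{Alta}).
∂π/∂p_{Borealis} = 258 − 4p_{Borealis} + p_{Alta} = 0 ⇒ p_{Borealis} = 64.5 + 0.25p_{Alta}.
Similarly p_{Alta} = 69 + 0.25p_{Borealis}.
Substituting the second reaction function into the first: p_{Borealis} = 64.5 + 0.25(69 + 0.25p_{Borealis}), which gives 0.9375p_{Borealis} = 81.75 ⇒ p_{Borealis} = 87.2.
Then p_{Alta} = 69 + 0.25·87.2 = 90.8.
q_{Borealis} = 206 − 2·87.2 + 90.8 = 122.4.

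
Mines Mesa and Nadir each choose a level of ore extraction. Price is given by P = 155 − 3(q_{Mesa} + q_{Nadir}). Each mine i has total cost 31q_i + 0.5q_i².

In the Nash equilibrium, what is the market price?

80.6

Mine Mesa's profit: π = q_{Mesa}(155 − 3(q_{Mesa} + q_{Nadir})) − 31q_{Mesa} − 0.5q_{Mesa}².
∂π/∂q_{Mesa} = 124 − 7q_{Mesa} − 3q_{Nadir} = 0, so q_{Mesa} = 124/7 − (3/7)q_{Nadir}.
The game is symmetric, so in equilibrium q_{Nadir} = q_{Mesa}: the reaction function gives (10/7)q_{Mesa} = 124/7, hence q_{Mesa} = 12.4.
Equilibrium price: P = 155 − 3·24.8 = 80.6.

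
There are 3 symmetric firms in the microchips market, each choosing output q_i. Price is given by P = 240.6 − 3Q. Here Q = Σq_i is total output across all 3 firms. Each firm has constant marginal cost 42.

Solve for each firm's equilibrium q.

16.55

A representative firm's profit is π_i = q_i(240.6 − 3Q) − 42q_i, with Q = q_i + Σ_{j≠i} q_j.
First-order condition: 198.6 − 6q_i − 3Σ_{j≠i} q_j = 0.
In a symmetric equilibrium every firm chooses the same q, so Σ_{j≠i} q_j = 2q. The condition becomes 198.6 − 12q = 0, giving q = 198.6/12 = 16.55.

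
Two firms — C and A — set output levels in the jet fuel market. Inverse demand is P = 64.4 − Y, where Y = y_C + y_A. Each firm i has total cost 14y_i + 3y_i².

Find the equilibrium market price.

53.2

Firm C's profit: π = y_C(64.4 − (y_C + y_A)) − 14y_C − 3y_C².
∂π/∂y_C = 50.4 − 8y_C − y_A = 0, so y_C = 6.3 − 0.125y_A.
Setting y_C = y_A in the reaction function: y_C = 6.3 − 0.125y_C, so y_C = 6.3 / 1.125 = 5.6.
Equilibrium price: P = 64.4 − 11.2 = 53.2.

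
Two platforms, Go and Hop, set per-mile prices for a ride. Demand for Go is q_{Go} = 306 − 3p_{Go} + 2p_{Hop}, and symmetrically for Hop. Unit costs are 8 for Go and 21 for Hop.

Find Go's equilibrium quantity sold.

230.8125

Go's profit: π = (p_{Go} − 8)(306 − 3p_{Go} + 2p_{Hop}).
∂π/∂p_{Go} = 330 − 6p_{Go} + 2p_{Hop} = 0 ⇒ p_{Go} = 55 + (1/3)p_{Hop}.
Similarly p_{Hop} = 61.5 + (1/3)p_{Go}.
Solving the two reaction functions simultaneously: (1 − (1/3)(1/3))p_{Go} = 55 + (1/3)·61.5, so (8/9)p_{Go} = 75.5 and p_{Go} = 84.9375.
Then p_{Hop} = 61.5 + (1/3)·84.9375 = 89.8125.
q_{Go} = 306 − 3·84.9375 + 2·89.8125 = 230.8125.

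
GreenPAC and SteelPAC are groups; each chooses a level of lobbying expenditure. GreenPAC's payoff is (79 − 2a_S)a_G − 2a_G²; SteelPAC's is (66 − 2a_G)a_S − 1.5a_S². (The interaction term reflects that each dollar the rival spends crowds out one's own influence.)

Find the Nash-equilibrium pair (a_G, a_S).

Expanding GreenPAC's payoff: 79a_G − 2a_Sa_G − 2a_G².
∂π/∂a_G = 79 − 2a_S − 4a_G = 0, so a_G = 19.75 − 0.5a_S.
Likewise for SteelPAC: a_S = 22 − (2/3)a_G.
Plugging a_S into GreenPAC's best response: a_G = 19.75 − 0.5(22 − (2/3)a_G) ⇒ (2/3)a_G = 8.75, so a_G = 13.125.
Then a_S = 22 − (2/3)·13.125 = 13.25.

13.125, 13.25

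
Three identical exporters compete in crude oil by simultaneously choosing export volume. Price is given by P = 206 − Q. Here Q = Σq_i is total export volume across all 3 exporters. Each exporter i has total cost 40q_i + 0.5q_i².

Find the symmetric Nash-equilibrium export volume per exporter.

33.2

A representative exporter's profit is π_i = q_i(206 − Q) − 40q_i − 0.5q_i², with Q = q_i + Σ_{j≠i} q_j.
First-order condition: 166 − 3q_i − Σ_{j≠i} q_j = 0.
Imposing symmetry (q_j = q for all j) turns Σ_{j≠i} q_j into 2q, so 166 = 5q and q = 33.2.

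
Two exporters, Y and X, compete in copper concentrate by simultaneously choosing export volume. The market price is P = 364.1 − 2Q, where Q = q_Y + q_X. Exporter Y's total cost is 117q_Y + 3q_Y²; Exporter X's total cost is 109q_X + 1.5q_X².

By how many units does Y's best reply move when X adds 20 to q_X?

-4

Exporter Y's profit: π = q_Y(364.1 − 2(q_Y + q_X)) − 117q_Y − 3q_Y².
∂π/∂q_Y = 247.1 − 10q_Y − 2q_X = 0, so q_Y = 24.71 − 0.2q_X.
The reaction-function slope is −0.2, so a 20-unit rise in q_X moves q_Y by −0.2 × 20 = −4. Y's best response falls — the actions are strategic substitutes.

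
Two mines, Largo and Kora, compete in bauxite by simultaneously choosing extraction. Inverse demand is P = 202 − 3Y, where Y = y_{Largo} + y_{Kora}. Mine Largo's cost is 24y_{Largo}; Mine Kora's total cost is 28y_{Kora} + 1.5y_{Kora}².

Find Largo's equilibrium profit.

Mine Largo's profit: π = y_{Largo}(202 − 3(y_{Largo} + y_{Kora})) − 24y_{Largo}.
∂π/∂y_{Largo} = 178 − 6y_{Largo} − 3y_{Kora} = 0, so y_{Largo} = 89/3 − 0.5y_{Kora}.
For Kora: ∂π/∂y_{Kora} = 174 − 9y_{Kora} − 3y_{Largo} = 0 ⇒ y_{Kora} = 58/3 − (1/3)y_{Largo}.
Solving the two reaction functions simultaneously: (1 − (−0.5)(−1/3))y_{Largo} = 89/3 − 0.5·(58/3), so (5/6)y_{Largo} = 20 and y_{Largo} = 24.
Then y_{Kora} = 58/3 − (1/3)·24 = 34/3.
Price P = 202 − 3·(106/3) = 96.
Largo's profit: (96 − 24)·24 = 1728.

1728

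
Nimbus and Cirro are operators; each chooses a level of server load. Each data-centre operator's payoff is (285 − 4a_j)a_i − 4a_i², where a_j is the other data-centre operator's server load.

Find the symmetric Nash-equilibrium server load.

Nimbus's payoff is (285 − 4a_C)a_N − 4a_N².
∂π/∂a_N = 285 − 4a_C − 8a_N = 0, so a_N = 35.625 − 0.5a_C.
The game is symmetric, so in equilibrium a_C = a_N: the reaction function gives 1.5a_N = 35.625, hence a_N = 23.75.

23.75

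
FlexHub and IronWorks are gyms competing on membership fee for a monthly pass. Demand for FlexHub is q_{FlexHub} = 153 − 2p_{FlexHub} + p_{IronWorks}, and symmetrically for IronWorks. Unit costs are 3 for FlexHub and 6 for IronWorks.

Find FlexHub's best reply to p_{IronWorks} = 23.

45.5

FlexHub's profit: π = (p_{FlexHub} − 3)(153 − 2p_{FlexHub} + p_{IronWorks}).
∂π/∂p_{FlexHub} = 159 − 4p_{FlexHub} + p_{IronWorks} = 0 ⇒ p_{FlexHub} = 39.75 + 0.25p_{IronWorks}.
At p_{IronWorks} = 23: p_{FlexHub} = 39.75 + 0.25·23 = 45.5.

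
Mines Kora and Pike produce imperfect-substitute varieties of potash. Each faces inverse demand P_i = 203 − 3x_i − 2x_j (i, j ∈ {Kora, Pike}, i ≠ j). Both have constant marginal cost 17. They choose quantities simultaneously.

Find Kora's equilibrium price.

Mine Kora's profit: π = x_{Kora}(203 − 3x_{Kora} − 2x_{Pike}) − 17x_{Kora}.
∂π/∂x_{Kora} = 186 − 6x_{Kora} − 2x_{Pike} = 0 ⇒ x_{Kora} = 31 − (1/3)x_{Pike}.
By symmetry x_{Pike} = x_{Kora}; substituting into the reaction function, (4/3)x_{Kora} = 31 and x_{Kora} = 23.25.
P_{Kora} = 203 − 3·23.25 − 2·23.25 = 86.75.

86.75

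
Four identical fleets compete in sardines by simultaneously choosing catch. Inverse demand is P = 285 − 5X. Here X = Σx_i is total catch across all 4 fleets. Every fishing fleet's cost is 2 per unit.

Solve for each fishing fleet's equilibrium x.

11.32

A representative fishing fleet's profit is π_i = x_i(285 − 5X) − 2x_i, with X = x_i + Σ_{j≠i} x_j.
First-order condition: 283 − 10x_i − 5Σ_{j≠i} x_j = 0.
Imposing symmetry (x_j = x for all j) turns Σ_{j≠i} x_j into 3x, so 283 = 25x and x = 11.32.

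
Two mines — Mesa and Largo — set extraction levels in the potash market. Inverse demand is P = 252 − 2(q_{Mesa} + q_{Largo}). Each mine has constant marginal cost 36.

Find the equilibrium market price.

Mine Mesa's profit: π = q_{Mesa}(252 − 2(q_{Mesa} + q_{Largo})) − 36q_{Mesa}.
∂π/∂q_{Mesa} = 216 − 4q_{Mesa} − 2q_{Largo} = 0, so q_{Mesa} = 54 − 0.5q_{Largo}.
The game is symmetric, so in equilibrium q_{Largo} = q_{Mesa}: the reaction function gives 1.5q_{Mesa} = 54, hence q_{Mesa} = 36.
Equilibrium price: P = 252 − 2·72 = 108.

108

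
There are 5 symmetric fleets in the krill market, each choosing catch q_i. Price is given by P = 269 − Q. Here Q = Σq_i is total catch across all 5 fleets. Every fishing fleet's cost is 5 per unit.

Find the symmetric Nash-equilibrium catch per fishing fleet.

A representative fishing fleet's profit is π_i = q_i(269 − Q) − 5q_i, with Q = q_i + Σ_{j≠i} q_j.
First-order condition: 264 − 2q_i − Σ_{j≠i} q_j = 0.
In a symmetric equilibrium every fishing fleet chooses the same q, so Σ_{j≠i} q_j = 4q. The condition becomes 264 − 6q = 0, giving q = 264/6 = 44.

44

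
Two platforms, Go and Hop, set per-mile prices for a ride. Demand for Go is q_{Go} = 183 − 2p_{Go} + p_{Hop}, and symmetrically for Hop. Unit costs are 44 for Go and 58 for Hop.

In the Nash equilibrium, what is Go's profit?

4646.48

Go's profit: π = (p_{Go} − 44)(183 − 2p_{Go} + p_{Hop}).
∂π/∂p_{Go} = 271 − 4p_{Go} + p_{Hop} = 0 ⇒ p_{Go} = 67.75 + 0.25p_{Hop}.
Similarly p_{Hop} = 74.75 + 0.25p_{Go}.
Plugging p_{Hop} into Go's best response: p_{Go} = 67.75 + 0.25(74.75 + 0.25p_{Go}) ⇒ 0.9375p_{Go} = 86.4375, so p_{Go} = 92.2.
Then p_{Hop} = 74.75 + 0.25·92.2 = 97.8.
q_{Go} = 183 − 2·92.2 + 97.8 = 96.4.
Profit = (92.2 − 44)·96.4 = 4646.48.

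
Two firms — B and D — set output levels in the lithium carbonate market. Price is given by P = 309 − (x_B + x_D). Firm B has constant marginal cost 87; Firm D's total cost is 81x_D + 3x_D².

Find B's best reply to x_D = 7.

107.5

Firm B's profit: π = x_B(309 − (x_B + x_D)) − 87x_B.
∂π/∂x_B = 222 − 2x_B − x_D = 0, so x_B = 111 − 0.5x_D.
At x_D = 7: x_B = 111 − 0.5·7 = 107.5.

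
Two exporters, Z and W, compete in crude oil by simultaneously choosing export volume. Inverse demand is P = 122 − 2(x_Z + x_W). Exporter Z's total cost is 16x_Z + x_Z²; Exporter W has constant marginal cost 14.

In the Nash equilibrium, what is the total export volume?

Exporter Z's profit: π = x_Z(122 − 2(x_Z + x_W)) − 16x_Z − x_Z².
∂π/∂x_Z = 106 − 6x_Z − 2x_W = 0, so x_Z = 53/3 − (1/3)x_W.
For W: ∂π/∂x_W = 108 − 4x_W − 2x_Z = 0 ⇒ x_W = 27 − 0.5x_Z.
Plugging x_W into Z's best response: x_Z = 53/3 − (1/3)(27 − 0.5x_Z) ⇒ (5/6)x_Z = 26/3, so x_Z = 10.4.
Then x_W = 27 − 0.5·10.4 = 21.8.
Total export volume: 10.4 + 21.8 = 32.2.

32.2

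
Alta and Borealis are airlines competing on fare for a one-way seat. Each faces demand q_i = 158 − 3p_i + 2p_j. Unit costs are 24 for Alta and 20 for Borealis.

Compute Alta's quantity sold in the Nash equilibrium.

98.25

Alta's profit: π = (p_{Alta} − 24)(158 − 3p_{Alta} + 2p_{Borealis}).
∂π/∂p_{Alta} = 230 − 6p_{Alta} + 2p_{Borealis} = 0 ⇒ p_{Alta} = 115/3 + (1/3)p_{Borealis}.
Similarly p_{Borealis} = 109/3 + (1/3)p_{Alta}.
Plugging p_{Borealis} into Alta's best response: p_{Alta} = 115/3 + (1/3)(109/3 + (1/3)p_{Alta}) ⇒ (8/9)p_{Alta} = 454/9, so p_{Alta} = 56.75.
Then p_{Borealis} = 109/3 + (1/3)·56.75 = 55.25.
q_{Alta} = 158 − 3·56.75 + 2·55.25 = 98.25.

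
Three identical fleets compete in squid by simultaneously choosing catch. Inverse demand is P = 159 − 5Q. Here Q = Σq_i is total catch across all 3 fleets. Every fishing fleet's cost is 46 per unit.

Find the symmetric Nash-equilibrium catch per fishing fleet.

A representative fishing fleet's profit is π_i = q_i(159 − 5Q) − 46q_i, with Q = q_i + Σ_{j≠i} q_j.
First-order condition: 113 − 10q_i − 5Σ_{j≠i} q_j = 0.
In a symmetric equilibrium every fishing fleet chooses the same q, so Σ_{j≠i} q_j = 2q. The condition becomes 113 − 20q = 0, giving q = 113/20 = 5.65.

5.65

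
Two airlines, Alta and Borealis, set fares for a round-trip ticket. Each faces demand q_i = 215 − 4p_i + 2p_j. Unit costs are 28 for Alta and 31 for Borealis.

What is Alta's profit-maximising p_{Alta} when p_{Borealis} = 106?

Alta's profit: π = (p_{Alta} − 28)(215 − 4p_{Alta} + 2p_{Borealis}).
∂π/∂p_{Alta} = 327 − 8p_{Alta} + 2p_{Borealis} = 0 ⇒ p_{Alta} = 40.875 + 0.25p_{Borealis}.
At p_{Borealis} = 106: p_{Alta} = 40.875 + 0.25·106 = 67.375.

67.375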